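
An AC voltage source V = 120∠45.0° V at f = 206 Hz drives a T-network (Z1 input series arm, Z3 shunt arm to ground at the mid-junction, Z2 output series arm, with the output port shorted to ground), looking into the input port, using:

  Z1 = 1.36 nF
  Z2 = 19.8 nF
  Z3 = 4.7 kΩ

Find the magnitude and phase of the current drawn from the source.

Step 1 — Angular frequency: ω = 2π·f = 2π·206 = 1294 rad/s.
Step 2 — Component impedances:
  Z1: Z = 1/(jωC) = -j/(ω·C) = 0 - j5.681e+05 Ω
  Z2: Z = 1/(jωC) = -j/(ω·C) = 0 - j3.902e+04 Ω
  Z3: Z = R = 4700 Ω
Step 3 — With the output port shorted to ground, the output series arm Z2 runs from the junction to ground; the shunt arm Z3 also runs from the junction to ground. They appear in parallel: Z3 || Z2 = 4633 - j558 Ω.
Step 4 — Series with input arm Z1: Z_in = Z1 + (Z3 || Z2) = 4633 - j5.686e+05 Ω = 5.687e+05∠-89.5° Ω.
Step 5 — Source phasor: V = 120∠45.0° V = 84.85 + j84.85 V.
Step 6 — Ohm's law: I = V / Z_total = (84.85 + j84.85) / (4633 - j5.686e+05) = -0.000148 + j0.0001504 A.
Step 7 — Convert to polar: |I| = 0.000211 A, ∠I = 134.5°.

I = 0.000211∠134.5° A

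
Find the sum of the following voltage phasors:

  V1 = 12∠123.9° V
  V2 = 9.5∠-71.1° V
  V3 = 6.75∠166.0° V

Step 1 — Convert each phasor to rectangular form:
  V1 = 12·(cos(123.9°) + j·sin(123.9°)) = -6.693 + j9.96 V
  V2 = 9.5·(cos(-71.1°) + j·sin(-71.1°)) = 3.077 - j8.988 V
  V3 = 6.75·(cos(166.0°) + j·sin(166.0°)) = -6.549 + j1.633 V
Step 2 — Sum components: V_total = -10.17 + j2.605 V.
Step 3 — Convert to polar: |V_total| = 10.49 V, ∠V_total = 165.6°.

V_total = 10.49∠165.6° V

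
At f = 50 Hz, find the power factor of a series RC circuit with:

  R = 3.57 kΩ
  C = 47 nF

Step 1 — Angular frequency: ω = 2π·f = 2π·50 = 314.2 rad/s.
Step 2 — Component impedances:
  R: Z = R = 3570 Ω
  C: Z = 1/(jωC) = -j/(ω·C) = 0 - j6.773e+04 Ω
Step 3 — Series combination: Z_total = R + C = 3570 - j6.773e+04 Ω = 6.782e+04∠-87.0° Ω.
Step 4 — Power factor: PF = cos(φ) = Re(Z)/|Z| = 3570/6.782e+04 = 0.05264.
Step 5 — Type: Im(Z) = -6.773e+04 ⇒ leading (phase φ = -87.0°).

PF = 0.05264 (leading, φ = -87.0°)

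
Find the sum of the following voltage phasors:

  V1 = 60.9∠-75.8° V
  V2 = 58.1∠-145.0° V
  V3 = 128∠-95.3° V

Step 1 — Convert each phasor to rectangular form:
  V1 = 60.9·(cos(-75.8°) + j·sin(-75.8°)) = 14.94 - j59.04 V
  V2 = 58.1·(cos(-145.0°) + j·sin(-145.0°)) = -47.59 - j33.32 V
  V3 = 128·(cos(-95.3°) + j·sin(-95.3°)) = -11.82 - j127.5 V
Step 2 — Sum components: V_total = -44.48 - j219.8 V.
Step 3 — Convert to polar: |V_total| = 224.3 V, ∠V_total = -101.4°.

V_total = 224.3∠-101.4° V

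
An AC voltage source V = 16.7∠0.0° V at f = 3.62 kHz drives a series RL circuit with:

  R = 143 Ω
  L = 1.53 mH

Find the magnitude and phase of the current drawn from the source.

Step 1 — Angular frequency: ω = 2π·f = 2π·3620 = 2.275e+04 rad/s.
Step 2 — Component impedances:
  R: Z = R = 143 Ω
  L: Z = jωL = j·2.275e+04·0.00153 = 0 + j34.8 Ω
Step 3 — Series combination: Z_total = R + L = 143 + j34.8 Ω = 147.2∠13.7° Ω.
Step 4 — Source phasor: V = 16.7∠0.0° V = 16.7 V.
Step 5 — Ohm's law: I = V / Z_total = (16.7) / (143 + j34.8) = 0.1103 - j0.02683 A.
Step 6 — Convert to polar: |I| = 0.1135 A, ∠I = -13.7°.

I = 0.1135∠-13.7° A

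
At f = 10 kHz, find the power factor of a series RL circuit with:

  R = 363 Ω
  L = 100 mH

Step 1 — Angular frequency: ω = 2π·f = 2π·1e+04 = 6.283e+04 rad/s.
Step 2 — Component impedances:
  R: Z = R = 363 Ω
  L: Z = jωL = j·6.283e+04·0.1 = 0 + j6283 Ω
Step 3 — Series combination: Z_total = R + L = 363 + j6283 Ω = 6294∠86.7° Ω.
Step 4 — Power factor: PF = cos(φ) = Re(Z)/|Z| = 363/6293.7 = 0.05768.
Step 5 — Type: Im(Z) = 6283 ⇒ lagging (phase φ = 86.7°).

PF = 0.05768 (lagging, φ = 86.7°)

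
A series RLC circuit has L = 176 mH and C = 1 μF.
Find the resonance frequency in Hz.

Step 1 — Resonance condition Im(Z)=0 gives ω₀ = 1/√(LC).
Step 2 — ω₀ = 1/√(0.176·1e-06) = 2384 rad/s.
Step 3 — f₀ = ω₀/(2π) = 379.4 Hz.

f₀ = 379.4 Hz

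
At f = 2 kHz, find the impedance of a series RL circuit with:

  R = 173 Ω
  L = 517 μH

Step 1 — Angular frequency: ω = 2π·f = 2π·2000 = 1.257e+04 rad/s.
Step 2 — Component impedances:
  R: Z = R = 173 Ω
  L: Z = jωL = j·1.257e+04·0.000517 = 0 + j6.497 Ω
Step 3 — Series combination: Z_total = R + L = 173 + j6.497 Ω = 173.1∠2.2° Ω.

Z = 173 + j6.497 Ω = 173.1∠2.2° Ω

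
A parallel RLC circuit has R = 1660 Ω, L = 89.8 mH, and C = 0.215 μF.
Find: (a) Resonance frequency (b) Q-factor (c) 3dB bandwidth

Step 1 — Resonance: ω₀ = 1/√(LC) = 1/√(0.0898·2.15e-07) = 7197 rad/s.
Step 2 — f₀ = ω₀/(2π) = 1145 Hz.
Step 3 — Parallel Q: Q = R/(ω₀L) = 1660/(7197·0.0898) = 2.569.
Step 4 — Bandwidth: Δω = ω₀/Q = 2802 rad/s; BW = Δω/(2π) = 445.9 Hz.

(a) f₀ = 1145 Hz  (b) Q = 2.569  (c) BW = 445.9 Hz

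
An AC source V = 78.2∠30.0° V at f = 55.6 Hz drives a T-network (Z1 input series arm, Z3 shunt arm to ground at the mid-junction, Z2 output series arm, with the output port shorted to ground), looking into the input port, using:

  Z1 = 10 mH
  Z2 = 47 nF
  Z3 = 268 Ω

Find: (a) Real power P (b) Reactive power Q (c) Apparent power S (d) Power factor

Step 1 — Angular frequency: ω = 2π·f = 2π·55.6 = 349.3 rad/s.
Step 2 — Component impedances:
  Z1: Z = jωL = j·349.3·0.01 = 0 + j3.493 Ω
  Z2: Z = 1/(jωC) = -j/(ω·C) = 0 - j6.09e+04 Ω
  Z3: Z = R = 268 Ω
Step 3 — With the output port shorted to ground, the output series arm Z2 runs from the junction to ground; the shunt arm Z3 also runs from the junction to ground. They appear in parallel: Z3 || Z2 = 268 - j1.179 Ω.
Step 4 — Series with input arm Z1: Z_in = Z1 + (Z3 || Z2) = 268 + j2.314 Ω = 268∠0.5° Ω.
Step 5 — Source phasor: V = 78.2∠30.0° V = 67.72 + j39.1 V.
Step 6 — Current: I = V / Z = 0.2539 + j0.1437 A = 0.2918∠29.5° A.
Step 7 — Complex power: S = V·I* = 22.82 + j0.197 VA.
Step 8 — Real power: P = Re(S) = 22.82 W.
Step 9 — Reactive power: Q = Im(S) = 0.197 VAR.
Step 10 — Apparent power: |S| = 22.82 VA.
Step 11 — Power factor: PF = P/|S| = 1 (lagging).

(a) P = 22.82 W  (b) Q = 0.197 VAR  (c) S = 22.82 VA  (d) PF = 1 (lagging)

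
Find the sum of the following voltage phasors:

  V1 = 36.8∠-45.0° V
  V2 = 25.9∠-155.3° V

Step 1 — Convert each phasor to rectangular form:
  V1 = 36.8·(cos(-45.0°) + j·sin(-45.0°)) = 26.02 - j26.02 V
  V2 = 25.9·(cos(-155.3°) + j·sin(-155.3°)) = -23.53 - j10.82 V
Step 2 — Sum components: V_total = 2.491 - j36.84 V.
Step 3 — Convert to polar: |V_total| = 36.93 V, ∠V_total = -86.1°.

V_total = 36.93∠-86.1° V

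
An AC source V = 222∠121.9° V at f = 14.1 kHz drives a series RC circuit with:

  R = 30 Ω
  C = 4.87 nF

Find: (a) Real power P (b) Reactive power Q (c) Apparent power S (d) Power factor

Step 1 — Angular frequency: ω = 2π·f = 2π·1.41e+04 = 8.859e+04 rad/s.
Step 2 — Component impedances:
  R: Z = R = 30 Ω
  C: Z = 1/(jωC) = -j/(ω·C) = 0 - j2318 Ω
Step 3 — Series combination: Z_total = R + C = 30 - j2318 Ω = 2318∠-89.3° Ω.
Step 4 — Source phasor: V = 222∠121.9° V = -117.3 + j188.5 V.
Step 5 — Current: I = V / Z = -0.08196 - j0.04955 A = 0.09577∠-148.8° A.
Step 6 — Complex power: S = V·I* = 0.2752 - j21.26 VA.
Step 7 — Real power: P = Re(S) = 0.2752 W.
Step 8 — Reactive power: Q = Im(S) = -21.26 VAR.
Step 9 — Apparent power: |S| = 21.26 VA.
Step 10 — Power factor: PF = P/|S| = 0.01294 (leading).

(a) P = 0.2752 W  (b) Q = -21.26 VAR  (c) S = 21.26 VA  (d) PF = 0.01294 (leading)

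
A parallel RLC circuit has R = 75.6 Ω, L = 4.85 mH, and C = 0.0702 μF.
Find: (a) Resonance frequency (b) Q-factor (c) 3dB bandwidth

Step 1 — Resonance: ω₀ = 1/√(LC) = 1/√(0.00485·7.02e-08) = 5.42e+04 rad/s.
Step 2 — f₀ = ω₀/(2π) = 8625 Hz.
Step 3 — Parallel Q: Q = R/(ω₀L) = 75.6/(5.42e+04·0.00485) = 0.2876.
Step 4 — Bandwidth: Δω = ω₀/Q = 1.884e+05 rad/s; BW = Δω/(2π) = 2.999e+04 Hz.

(a) f₀ = 8625 Hz  (b) Q = 0.2876  (c) BW = 2.999e+04 Hz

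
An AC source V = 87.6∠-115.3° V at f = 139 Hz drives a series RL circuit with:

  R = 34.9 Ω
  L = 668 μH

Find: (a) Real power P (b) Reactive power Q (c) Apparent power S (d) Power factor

Step 1 — Angular frequency: ω = 2π·f = 2π·139 = 873.4 rad/s.
Step 2 — Component impedances:
  R: Z = R = 34.9 Ω
  L: Z = jωL = j·873.4·0.000668 = 0 + j0.5834 Ω
Step 3 — Series combination: Z_total = R + L = 34.9 + j0.5834 Ω = 34.9∠1.0° Ω.
Step 4 — Source phasor: V = 87.6∠-115.3° V = -37.44 - j79.2 V.
Step 5 — Current: I = V / Z = -1.11 - j2.251 A = 2.51∠-116.3° A.
Step 6 — Complex power: S = V·I* = 219.8 + j3.675 VA.
Step 7 — Real power: P = Re(S) = 219.8 W.
Step 8 — Reactive power: Q = Im(S) = 3.675 VAR.
Step 9 — Apparent power: |S| = 219.8 VA.
Step 10 — Power factor: PF = P/|S| = 0.9999 (lagging).

(a) P = 219.8 W  (b) Q = 3.675 VAR  (c) S = 219.8 VA  (d) PF = 0.9999 (lagging)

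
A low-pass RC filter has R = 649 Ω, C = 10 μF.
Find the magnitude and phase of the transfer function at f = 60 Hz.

Step 1 — Angular frequency: ω = 2π·60 = 377 rad/s.
Step 2 — Transfer function: H(jω) = 1/(1 + jωRC).
Step 3 — Denominator: 1 + jωRC = 1 + j·377·649·1e-05 = 1 + j2.447.
Step 4 — H = 0.1431 - j0.3502.
Step 5 — Magnitude: |H| = 0.3783 (-8.4 dB); phase: φ = -67.8°.

|H| = 0.3783 (-8.4 dB), φ = -67.8°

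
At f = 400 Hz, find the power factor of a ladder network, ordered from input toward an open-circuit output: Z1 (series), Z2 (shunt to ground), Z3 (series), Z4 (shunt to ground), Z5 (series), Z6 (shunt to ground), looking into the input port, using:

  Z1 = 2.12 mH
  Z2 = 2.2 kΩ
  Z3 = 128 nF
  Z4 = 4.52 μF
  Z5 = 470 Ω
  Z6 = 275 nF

Step 1 — Angular frequency: ω = 2π·f = 2π·400 = 2513 rad/s.
Step 2 — Component impedances:
  Z1: Z = jωL = j·2513·0.00212 = 0 + j5.328 Ω
  Z2: Z = R = 2200 Ω
  Z3: Z = 1/(jωC) = -j/(ω·C) = 0 - j3108 Ω
  Z4: Z = 1/(jωC) = -j/(ω·C) = 0 - j88.03 Ω
  Z5: Z = R = 470 Ω
  Z6: Z = 1/(jωC) = -j/(ω·C) = 0 - j1447 Ω
Step 3 — Ladder network (open output): work backward from the far end, alternating series and parallel combinations. Z_in = 1491 - j1022 Ω = 1808∠-34.4° Ω.
Step 4 — Power factor: PF = cos(φ) = Re(Z)/|Z| = 1491.3/1808 = 0.8248.
Step 5 — Type: Im(Z) = -1022 ⇒ leading (phase φ = -34.4°).

PF = 0.8248 (leading, φ = -34.4°)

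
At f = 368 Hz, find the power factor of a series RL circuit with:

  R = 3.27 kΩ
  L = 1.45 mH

Step 1 — Angular frequency: ω = 2π·f = 2π·368 = 2312 rad/s.
Step 2 — Component impedances:
  R: Z = R = 3270 Ω
  L: Z = jωL = j·2312·0.00145 = 0 + j3.353 Ω
Step 3 — Series combination: Z_total = R + L = 3270 + j3.353 Ω = 3270∠0.1° Ω.
Step 4 — Power factor: PF = cos(φ) = Re(Z)/|Z| = 3270/3270 = 1.
Step 5 — Type: Im(Z) = 3.353 ⇒ lagging (phase φ = 0.1°).

PF = 1 (lagging, φ = 0.1°)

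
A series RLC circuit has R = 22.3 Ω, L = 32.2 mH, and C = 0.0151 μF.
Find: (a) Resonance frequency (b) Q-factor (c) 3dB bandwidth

Step 1 — Resonance: ω₀ = 1/√(LC) = 1/√(0.0322·1.51e-08) = 4.535e+04 rad/s.
Step 2 — f₀ = ω₀/(2π) = 7218 Hz.
Step 3 — Series Q: Q = ω₀L/R = 4.535e+04·0.0322/22.3 = 65.48.
Step 4 — Bandwidth: Δω = ω₀/Q = 692.5 rad/s; BW = Δω/(2π) = 110.2 Hz.

(a) f₀ = 7218 Hz  (b) Q = 65.48  (c) BW = 110.2 Hz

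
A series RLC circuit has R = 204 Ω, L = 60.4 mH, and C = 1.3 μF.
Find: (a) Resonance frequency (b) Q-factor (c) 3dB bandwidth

Step 1 — Resonance condition Im(Z)=0 gives ω₀ = 1/√(LC).
Step 2 — ω₀ = 1/√(0.0604·1.3e-06) = 3569 rad/s.
Step 3 — f₀ = ω₀/(2π) = 568 Hz.
Step 4 — Series Q: Q = ω₀L/R = 3569·0.0604/204 = 1.057.
Step 5 — 3dB bandwidth: Δω = ω₀/Q = 3377 rad/s; BW = Δω/(2π) = 537.5 Hz.

(a) f₀ = 568 Hz  (b) Q = 1.057  (c) BW = 537.5 Hz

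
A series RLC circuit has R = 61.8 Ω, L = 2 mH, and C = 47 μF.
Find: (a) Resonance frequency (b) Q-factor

Step 1 — Resonance condition Im(Z)=0 gives ω₀ = 1/√(LC).
Step 2 — ω₀ = 1/√(0.002·4.7e-05) = 3262 rad/s.
Step 3 — f₀ = ω₀/(2π) = 519.1 Hz.
Step 4 — Series Q: Q = ω₀L/R = 3262·0.002/61.8 = 0.1056.

(a) f₀ = 519.1 Hz  (b) Q = 0.1056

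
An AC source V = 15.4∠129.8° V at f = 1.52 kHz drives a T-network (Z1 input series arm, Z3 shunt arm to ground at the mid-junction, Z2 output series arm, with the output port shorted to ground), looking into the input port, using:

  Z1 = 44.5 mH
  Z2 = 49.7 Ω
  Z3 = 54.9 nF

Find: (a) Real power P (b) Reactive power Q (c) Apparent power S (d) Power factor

Step 1 — Angular frequency: ω = 2π·f = 2π·1520 = 9550 rad/s.
Step 2 — Component impedances:
  Z1: Z = jωL = j·9550·0.0445 = 0 + j425 Ω
  Z2: Z = R = 49.7 Ω
  Z3: Z = 1/(jωC) = -j/(ω·C) = 0 - j1907 Ω
Step 3 — With the output port shorted to ground, the output series arm Z2 runs from the junction to ground; the shunt arm Z3 also runs from the junction to ground. They appear in parallel: Z3 || Z2 = 49.67 - j1.294 Ω.
Step 4 — Series with input arm Z1: Z_in = Z1 + (Z3 || Z2) = 49.67 + j423.7 Ω = 426.6∠83.3° Ω.
Step 5 — Source phasor: V = 15.4∠129.8° V = -9.858 + j11.83 V.
Step 6 — Current: I = V / Z = 0.02486 + j0.02618 A = 0.0361∠46.5° A.
Step 7 — Complex power: S = V·I* = 0.06472 + j0.5521 VA.
Step 8 — Real power: P = Re(S) = 0.06472 W.
Step 9 — Reactive power: Q = Im(S) = 0.5521 VAR.
Step 10 — Apparent power: |S| = 0.5559 VA.
Step 11 — Power factor: PF = P/|S| = 0.1164 (lagging).

(a) P = 0.06472 W  (b) Q = 0.5521 VAR  (c) S = 0.5559 VA  (d) PF = 0.1164 (lagging)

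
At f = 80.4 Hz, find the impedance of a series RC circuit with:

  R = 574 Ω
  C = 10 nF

Step 1 — Angular frequency: ω = 2π·f = 2π·80.4 = 505.2 rad/s.
Step 2 — Component impedances:
  R: Z = R = 574 Ω
  C: Z = 1/(jωC) = -j/(ω·C) = 0 - j1.98e+05 Ω
Step 3 — Series combination: Z_total = R + C = 574 - j1.98e+05 Ω = 1.98e+05∠-89.8° Ω.

Z = 574 - j1.98e+05 Ω = 1.98e+05∠-89.8° Ω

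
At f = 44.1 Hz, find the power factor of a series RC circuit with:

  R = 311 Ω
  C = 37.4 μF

Step 1 — Angular frequency: ω = 2π·f = 2π·44.1 = 277.1 rad/s.
Step 2 — Component impedances:
  R: Z = R = 311 Ω
  C: Z = 1/(jωC) = -j/(ω·C) = 0 - j96.5 Ω
Step 3 — Series combination: Z_total = R + C = 311 - j96.5 Ω = 325.6∠-17.2° Ω.
Step 4 — Power factor: PF = cos(φ) = Re(Z)/|Z| = 311/325.63 = 0.9551.
Step 5 — Type: Im(Z) = -96.5 ⇒ leading (phase φ = -17.2°).

PF = 0.9551 (leading, φ = -17.2°)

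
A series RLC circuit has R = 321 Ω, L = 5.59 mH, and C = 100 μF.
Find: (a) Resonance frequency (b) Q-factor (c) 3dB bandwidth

Step 1 — Resonance: ω₀ = 1/√(LC) = 1/√(0.00559·0.0001) = 1338 rad/s.
Step 2 — f₀ = ω₀/(2π) = 212.9 Hz.
Step 3 — Series Q: Q = ω₀L/R = 1338·0.00559/321 = 0.02329.
Step 4 — Bandwidth: Δω = ω₀/Q = 5.742e+04 rad/s; BW = Δω/(2π) = 9139 Hz.

(a) f₀ = 212.9 Hz  (b) Q = 0.02329  (c) BW = 9139 Hz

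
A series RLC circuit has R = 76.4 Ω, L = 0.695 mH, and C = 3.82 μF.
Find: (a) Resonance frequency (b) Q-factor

Step 1 — Resonance condition Im(Z)=0 gives ω₀ = 1/√(LC).
Step 2 — ω₀ = 1/√(0.000695·3.82e-06) = 1.941e+04 rad/s.
Step 3 — f₀ = ω₀/(2π) = 3089 Hz.
Step 4 — Series Q: Q = ω₀L/R = 1.941e+04·0.000695/76.4 = 0.1765.

(a) f₀ = 3089 Hz  (b) Q = 0.1765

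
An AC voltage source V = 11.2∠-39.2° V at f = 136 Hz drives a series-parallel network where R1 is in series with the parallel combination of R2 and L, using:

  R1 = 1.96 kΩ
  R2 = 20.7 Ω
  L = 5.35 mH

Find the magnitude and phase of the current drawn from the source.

Step 1 — Angular frequency: ω = 2π·f = 2π·136 = 854.5 rad/s.
Step 2 — Component impedances:
  R1: Z = R = 1960 Ω
  R2: Z = R = 20.7 Ω
  L: Z = jωL = j·854.5·0.00535 = 0 + j4.572 Ω
Step 3 — Parallel branch: R2 || L = 1/(1/R2 + 1/L) = 0.9627 + j4.359 Ω.
Step 4 — Series with R1: Z_total = R1 + (R2 || L) = 1961 + j4.359 Ω = 1961∠0.1° Ω.
Step 5 — Source phasor: V = 11.2∠-39.2° V = 8.679 - j7.079 V.
Step 6 — Ohm's law: I = V / Z_total = (8.679 - j7.079) / (1961 + j4.359) = 0.004418 - j0.00362 A.
Step 7 — Convert to polar: |I| = 0.005711 A, ∠I = -39.3°.

I = 0.005711∠-39.3° A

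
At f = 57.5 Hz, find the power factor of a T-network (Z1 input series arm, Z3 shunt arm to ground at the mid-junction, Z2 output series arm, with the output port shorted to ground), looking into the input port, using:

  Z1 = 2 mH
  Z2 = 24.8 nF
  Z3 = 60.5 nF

Step 1 — Angular frequency: ω = 2π·f = 2π·57.5 = 361.3 rad/s.
Step 2 — Component impedances:
  Z1: Z = jωL = j·361.3·0.002 = 0 + j0.7226 Ω
  Z2: Z = 1/(jωC) = -j/(ω·C) = 0 - j1.116e+05 Ω
  Z3: Z = 1/(jωC) = -j/(ω·C) = 0 - j4.575e+04 Ω
Step 3 — With the output port shorted to ground, the output series arm Z2 runs from the junction to ground; the shunt arm Z3 also runs from the junction to ground. They appear in parallel: Z3 || Z2 = 0 - j3.245e+04 Ω.
Step 4 — Series with input arm Z1: Z_in = Z1 + (Z3 || Z2) = 0 - j3.245e+04 Ω = 3.245e+04∠-90.0° Ω.
Step 5 — Power factor: PF = cos(φ) = Re(Z)/|Z| = 0/3.245e+04 = 0.
Step 6 — Type: Im(Z) = -3.245e+04 ⇒ leading (phase φ = -90.0°).

PF = 0 (leading, φ = -90.0°)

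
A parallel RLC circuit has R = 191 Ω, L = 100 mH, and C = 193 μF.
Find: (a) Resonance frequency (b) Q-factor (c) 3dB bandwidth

Step 1 — Resonance: ω₀ = 1/√(LC) = 1/√(0.1·0.000193) = 227.6 rad/s.
Step 2 — f₀ = ω₀/(2π) = 36.23 Hz.
Step 3 — Parallel Q: Q = R/(ω₀L) = 191/(227.6·0.1) = 8.391.
Step 4 — Bandwidth: Δω = ω₀/Q = 27.13 rad/s; BW = Δω/(2π) = 4.317 Hz.

(a) f₀ = 36.23 Hz  (b) Q = 8.391  (c) BW = 4.317 Hz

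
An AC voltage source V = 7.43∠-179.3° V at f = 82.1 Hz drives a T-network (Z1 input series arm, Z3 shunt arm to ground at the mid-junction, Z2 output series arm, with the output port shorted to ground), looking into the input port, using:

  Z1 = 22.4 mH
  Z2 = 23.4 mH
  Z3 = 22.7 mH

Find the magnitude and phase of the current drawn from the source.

Step 1 — Angular frequency: ω = 2π·f = 2π·82.1 = 515.8 rad/s.
Step 2 — Component impedances:
  Z1: Z = jωL = j·515.8·0.0224 = 0 + j11.56 Ω
  Z2: Z = jωL = j·515.8·0.0234 = 0 + j12.07 Ω
  Z3: Z = jωL = j·515.8·0.0227 = 0 + j11.71 Ω
Step 3 — With the output port shorted to ground, the output series arm Z2 runs from the junction to ground; the shunt arm Z3 also runs from the junction to ground. They appear in parallel: Z3 || Z2 = 0 + j5.944 Ω.
Step 4 — Series with input arm Z1: Z_in = Z1 + (Z3 || Z2) = 0 + j17.5 Ω = 17.5∠90.0° Ω.
Step 5 — Source phasor: V = 7.43∠-179.3° V = -7.429 - j0.09077 V.
Step 6 — Ohm's law: I = V / Z_total = (-7.429 - j0.09077) / (0 + j17.5) = -0.005187 + j0.4246 A.
Step 7 — Convert to polar: |I| = 0.4246 A, ∠I = 90.7°.

I = 0.4246∠90.7° A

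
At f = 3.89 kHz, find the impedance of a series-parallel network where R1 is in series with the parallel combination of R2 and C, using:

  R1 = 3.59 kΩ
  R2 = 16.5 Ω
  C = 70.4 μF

Step 1 — Angular frequency: ω = 2π·f = 2π·3890 = 2.444e+04 rad/s.
Step 2 — Component impedances:
  R1: Z = R = 3590 Ω
  R2: Z = R = 16.5 Ω
  C: Z = 1/(jωC) = -j/(ω·C) = 0 - j0.5812 Ω
Step 3 — Parallel branch: R2 || C = 1/(1/R2 + 1/C) = 0.02044 - j0.5804 Ω.
Step 4 — Series with R1: Z_total = R1 + (R2 || C) = 3590 - j0.5804 Ω = 3590∠-0.0° Ω.

Z = 3590 - j0.5804 Ω = 3590∠-0.0° Ω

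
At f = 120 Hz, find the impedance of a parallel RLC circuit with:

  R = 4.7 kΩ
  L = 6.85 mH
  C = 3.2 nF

Step 1 — Angular frequency: ω = 2π·f = 2π·120 = 754 rad/s.
Step 2 — Component impedances:
  R: Z = R = 4700 Ω
  L: Z = jωL = j·754·0.00685 = 0 + j5.165 Ω
  C: Z = 1/(jωC) = -j/(ω·C) = 0 - j4.145e+05 Ω
Step 3 — Parallel combination: 1/Z_total = 1/R + 1/L + 1/C; Z_total = 0.005676 + j5.165 Ω = 5.165∠89.9° Ω.

Z = 0.005676 + j5.165 Ω = 5.165∠89.9° Ω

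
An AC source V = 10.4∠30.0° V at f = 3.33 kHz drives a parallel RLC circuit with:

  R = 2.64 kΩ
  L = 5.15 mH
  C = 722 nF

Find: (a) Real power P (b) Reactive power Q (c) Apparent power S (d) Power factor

Step 1 — Angular frequency: ω = 2π·f = 2π·3330 = 2.092e+04 rad/s.
Step 2 — Component impedances:
  R: Z = R = 2640 Ω
  L: Z = jωL = j·2.092e+04·0.00515 = 0 + j107.8 Ω
  C: Z = 1/(jωC) = -j/(ω·C) = 0 - j66.2 Ω
Step 3 — Parallel combination: 1/Z_total = 1/R + 1/L + 1/C; Z_total = 11.11 - j170.9 Ω = 171.3∠-86.3° Ω.
Step 4 — Source phasor: V = 10.4∠30.0° V = 9.007 + j5.2 V.
Step 5 — Current: I = V / Z = -0.02688 + j0.05444 A = 0.06072∠116.3° A.
Step 6 — Complex power: S = V·I* = 0.04097 - j0.6301 VA.
Step 7 — Real power: P = Re(S) = 0.04097 W.
Step 8 — Reactive power: Q = Im(S) = -0.6301 VAR.
Step 9 — Apparent power: |S| = 0.6315 VA.
Step 10 — Power factor: PF = P/|S| = 0.06488 (leading).

(a) P = 0.04097 W  (b) Q = -0.6301 VAR  (c) S = 0.6315 VA  (d) PF = 0.06488 (leading)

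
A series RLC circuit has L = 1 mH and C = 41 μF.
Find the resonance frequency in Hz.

Step 1 — Resonance condition Im(Z)=0 gives ω₀ = 1/√(LC).
Step 2 — ω₀ = 1/√(0.001·4.1e-05) = 4939 rad/s.
Step 3 — f₀ = ω₀/(2π) = 786 Hz.

f₀ = 786 Hz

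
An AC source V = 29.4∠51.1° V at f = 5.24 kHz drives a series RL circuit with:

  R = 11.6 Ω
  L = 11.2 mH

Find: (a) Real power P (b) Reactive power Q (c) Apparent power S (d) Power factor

Step 1 — Angular frequency: ω = 2π·f = 2π·5240 = 3.292e+04 rad/s.
Step 2 — Component impedances:
  R: Z = R = 11.6 Ω
  L: Z = jωL = j·3.292e+04·0.0112 = 0 + j368.7 Ω
Step 3 — Series combination: Z_total = R + L = 11.6 + j368.7 Ω = 368.9∠88.2° Ω.
Step 4 — Source phasor: V = 29.4∠51.1° V = 18.46 + j22.88 V.
Step 5 — Current: I = V / Z = 0.06356 - j0.04807 A = 0.07969∠-37.1° A.
Step 6 — Complex power: S = V·I* = 0.07367 + j2.342 VA.
Step 7 — Real power: P = Re(S) = 0.07367 W.
Step 8 — Reactive power: Q = Im(S) = 2.342 VAR.
Step 9 — Apparent power: |S| = 2.343 VA.
Step 10 — Power factor: PF = P/|S| = 0.03144 (lagging).

(a) P = 0.07367 W  (b) Q = 2.342 VAR  (c) S = 2.343 VA  (d) PF = 0.03144 (lagging)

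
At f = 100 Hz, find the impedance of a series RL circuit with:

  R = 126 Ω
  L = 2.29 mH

Step 1 — Angular frequency: ω = 2π·f = 2π·100 = 628.3 rad/s.
Step 2 — Component impedances:
  R: Z = R = 126 Ω
  L: Z = jωL = j·628.3·0.00229 = 0 + j1.439 Ω
Step 3 — Series combination: Z_total = R + L = 126 + j1.439 Ω = 126∠0.7° Ω.

Z = 126 + j1.439 Ω = 126∠0.7° Ω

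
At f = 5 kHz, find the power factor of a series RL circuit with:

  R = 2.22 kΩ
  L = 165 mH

Step 1 — Angular frequency: ω = 2π·f = 2π·5000 = 3.142e+04 rad/s.
Step 2 — Component impedances:
  R: Z = R = 2220 Ω
  L: Z = jωL = j·3.142e+04·0.165 = 0 + j5184 Ω
Step 3 — Series combination: Z_total = R + L = 2220 + j5184 Ω = 5639∠66.8° Ω.
Step 4 — Power factor: PF = cos(φ) = Re(Z)/|Z| = 2220/5639 = 0.3937.
Step 5 — Type: Im(Z) = 5184 ⇒ lagging (phase φ = 66.8°).

PF = 0.3937 (lagging, φ = 66.8°)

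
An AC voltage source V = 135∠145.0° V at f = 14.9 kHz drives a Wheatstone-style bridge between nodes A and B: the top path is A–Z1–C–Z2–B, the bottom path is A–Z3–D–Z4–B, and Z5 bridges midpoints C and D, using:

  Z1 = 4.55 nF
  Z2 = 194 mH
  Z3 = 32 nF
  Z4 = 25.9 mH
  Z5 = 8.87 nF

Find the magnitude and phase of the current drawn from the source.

Step 1 — Angular frequency: ω = 2π·f = 2π·1.49e+04 = 9.362e+04 rad/s.
Step 2 — Component impedances:
  Z1: Z = 1/(jωC) = -j/(ω·C) = 0 - j2348 Ω
  Z2: Z = jωL = j·9.362e+04·0.194 = 0 + j1.816e+04 Ω
  Z3: Z = 1/(jωC) = -j/(ω·C) = 0 - j333.8 Ω
  Z4: Z = jωL = j·9.362e+04·0.0259 = 0 + j2425 Ω
  Z5: Z = 1/(jωC) = -j/(ω·C) = 0 - j1204 Ω
Step 3 — Bridge requires nodal analysis (the Z5 bridge couples midpoints C and D, so the two paths cannot be reduced to a simple series/parallel combination). Setting node B to ground and injecting 1 A at node A, the 3-node admittance system at A, C, D solves to V_A = Z_AB = 0 + j1847 Ω = 1847∠90.0° Ω.
Step 4 — Source phasor: V = 135∠145.0° V = -110.6 + j77.43 V.
Step 5 — Ohm's law: I = V / Z_total = (-110.6 + j77.43) / (0 + j1847) = 0.04193 + j0.05988 A.
Step 6 — Convert to polar: |I| = 0.0731 A, ∠I = 55.0°.

I = 0.0731∠55.0° A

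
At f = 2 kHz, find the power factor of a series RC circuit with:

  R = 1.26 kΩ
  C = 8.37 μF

Step 1 — Angular frequency: ω = 2π·f = 2π·2000 = 1.257e+04 rad/s.
Step 2 — Component impedances:
  R: Z = R = 1260 Ω
  C: Z = 1/(jωC) = -j/(ω·C) = 0 - j9.507 Ω
Step 3 — Series combination: Z_total = R + C = 1260 - j9.507 Ω = 1260∠-0.4° Ω.
Step 4 — Power factor: PF = cos(φ) = Re(Z)/|Z| = 1260/1260 = 1.
Step 5 — Type: Im(Z) = -9.507 ⇒ leading (phase φ = -0.4°).

PF = 1 (leading, φ = -0.4°)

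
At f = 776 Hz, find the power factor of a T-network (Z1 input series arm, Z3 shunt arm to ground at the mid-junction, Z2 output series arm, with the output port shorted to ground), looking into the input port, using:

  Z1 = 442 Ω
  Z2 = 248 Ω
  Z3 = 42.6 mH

Step 1 — Angular frequency: ω = 2π·f = 2π·776 = 4876 rad/s.
Step 2 — Component impedances:
  Z1: Z = R = 442 Ω
  Z2: Z = R = 248 Ω
  Z3: Z = jωL = j·4876·0.0426 = 0 + j207.7 Ω
Step 3 — With the output port shorted to ground, the output series arm Z2 runs from the junction to ground; the shunt arm Z3 also runs from the junction to ground. They appear in parallel: Z3 || Z2 = 102.2 + j122.1 Ω.
Step 4 — Series with input arm Z1: Z_in = Z1 + (Z3 || Z2) = 544.2 + j122.1 Ω = 557.8∠12.6° Ω.
Step 5 — Power factor: PF = cos(φ) = Re(Z)/|Z| = 544.242/557.765 = 0.9758.
Step 6 — Type: Im(Z) = 122.1 ⇒ lagging (phase φ = 12.6°).

PF = 0.9758 (lagging, φ = 12.6°)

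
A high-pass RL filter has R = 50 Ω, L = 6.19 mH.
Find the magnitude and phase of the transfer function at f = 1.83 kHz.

Step 1 — Angular frequency: ω = 2π·1830 = 1.15e+04 rad/s.
Step 2 — Transfer function: H(jω) = jωL/(R + jωL).
Step 3 — Numerator jωL = j·71.17; denominator R + jωL = 50 + j71.17.
Step 4 — H = 0.6696 + j0.4704.
Step 5 — Magnitude: |H| = 0.8183 (-1.7 dB); phase: φ = 35.1°.

|H| = 0.8183 (-1.7 dB), φ = 35.1°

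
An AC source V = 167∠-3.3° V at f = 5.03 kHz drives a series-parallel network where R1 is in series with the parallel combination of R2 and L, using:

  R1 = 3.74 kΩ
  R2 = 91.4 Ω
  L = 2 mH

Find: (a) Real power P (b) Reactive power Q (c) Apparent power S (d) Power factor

Step 1 — Angular frequency: ω = 2π·f = 2π·5030 = 3.16e+04 rad/s.
Step 2 — Component impedances:
  R1: Z = R = 3740 Ω
  R2: Z = R = 91.4 Ω
  L: Z = jωL = j·3.16e+04·0.002 = 0 + j63.21 Ω
Step 3 — Parallel branch: R2 || L = 1/(1/R2 + 1/L) = 29.57 + j42.76 Ω.
Step 4 — Series with R1: Z_total = R1 + (R2 || L) = 3770 + j42.76 Ω = 3770∠0.6° Ω.
Step 5 — Source phasor: V = 167∠-3.3° V = 166.7 - j9.613 V.
Step 6 — Current: I = V / Z = 0.04419 - j0.003052 A = 0.0443∠-3.9° A.
Step 7 — Complex power: S = V·I* = 7.398 + j0.08391 VA.
Step 8 — Real power: P = Re(S) = 7.398 W.
Step 9 — Reactive power: Q = Im(S) = 0.08391 VAR.
Step 10 — Apparent power: |S| = 7.398 VA.
Step 11 — Power factor: PF = P/|S| = 0.9999 (lagging).

(a) P = 7.398 W  (b) Q = 0.08391 VAR  (c) S = 7.398 VA  (d) PF = 0.9999 (lagging)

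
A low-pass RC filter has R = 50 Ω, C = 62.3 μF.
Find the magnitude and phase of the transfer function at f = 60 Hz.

Step 1 — Angular frequency: ω = 2π·60 = 377 rad/s.
Step 2 — Transfer function: H(jω) = 1/(1 + jωRC).
Step 3 — Denominator: 1 + jωRC = 1 + j·377·50·6.23e-05 = 1 + j1.174.
Step 4 — H = 0.4203 - j0.4936.
Step 5 — Magnitude: |H| = 0.6483 (-3.8 dB); phase: φ = -49.6°.

|H| = 0.6483 (-3.8 dB), φ = -49.6°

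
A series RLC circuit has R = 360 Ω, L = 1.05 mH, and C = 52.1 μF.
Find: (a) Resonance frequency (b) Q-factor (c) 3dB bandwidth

Step 1 — Resonance: ω₀ = 1/√(LC) = 1/√(0.00105·5.21e-05) = 4275 rad/s.
Step 2 — f₀ = ω₀/(2π) = 680.5 Hz.
Step 3 — Series Q: Q = ω₀L/R = 4275·0.00105/360 = 0.01247.
Step 4 — Bandwidth: Δω = ω₀/Q = 3.429e+05 rad/s; BW = Δω/(2π) = 5.457e+04 Hz.

(a) f₀ = 680.5 Hz  (b) Q = 0.01247  (c) BW = 5.457e+04 Hz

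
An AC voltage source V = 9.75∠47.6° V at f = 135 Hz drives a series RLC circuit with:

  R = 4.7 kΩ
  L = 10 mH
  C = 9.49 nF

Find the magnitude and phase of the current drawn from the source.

Step 1 — Angular frequency: ω = 2π·f = 2π·135 = 848.2 rad/s.
Step 2 — Component impedances:
  R: Z = R = 4700 Ω
  L: Z = jωL = j·848.2·0.01 = 0 + j8.482 Ω
  C: Z = 1/(jωC) = -j/(ω·C) = 0 - j1.242e+05 Ω
Step 3 — Series combination: Z_total = R + L + C = 4700 - j1.242e+05 Ω = 1.243e+05∠-87.8° Ω.
Step 4 — Source phasor: V = 9.75∠47.6° V = 6.574 + j7.2 V.
Step 5 — Ohm's law: I = V / Z_total = (6.574 + j7.2) / (4700 - j1.242e+05) = -5.588e-05 + j5.504e-05 A.
Step 6 — Convert to polar: |I| = 7.843e-05 A, ∠I = 135.4°.

I = 7.843e-05∠135.4° A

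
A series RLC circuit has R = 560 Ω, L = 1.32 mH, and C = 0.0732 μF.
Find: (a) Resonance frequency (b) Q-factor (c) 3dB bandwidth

Step 1 — Resonance condition Im(Z)=0 gives ω₀ = 1/√(LC).
Step 2 — ω₀ = 1/√(0.00132·7.32e-08) = 1.017e+05 rad/s.
Step 3 — f₀ = ω₀/(2π) = 1.619e+04 Hz.
Step 4 — Series Q: Q = ω₀L/R = 1.017e+05·0.00132/560 = 0.2398.
Step 5 — 3dB bandwidth: Δω = ω₀/Q = 4.242e+05 rad/s; BW = Δω/(2π) = 6.752e+04 Hz.

(a) f₀ = 1.619e+04 Hz  (b) Q = 0.2398  (c) BW = 6.752e+04 Hz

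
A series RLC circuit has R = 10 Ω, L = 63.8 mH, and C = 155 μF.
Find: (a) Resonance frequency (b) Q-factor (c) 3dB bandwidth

Step 1 — Resonance: ω₀ = 1/√(LC) = 1/√(0.0638·0.000155) = 318 rad/s.
Step 2 — f₀ = ω₀/(2π) = 50.61 Hz.
Step 3 — Series Q: Q = ω₀L/R = 318·0.0638/10 = 2.029.
Step 4 — Bandwidth: Δω = ω₀/Q = 156.7 rad/s; BW = Δω/(2π) = 24.95 Hz.

(a) f₀ = 50.61 Hz  (b) Q = 2.029  (c) BW = 24.95 Hz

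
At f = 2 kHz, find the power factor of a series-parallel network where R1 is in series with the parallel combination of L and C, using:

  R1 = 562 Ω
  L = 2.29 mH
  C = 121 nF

Step 1 — Angular frequency: ω = 2π·f = 2π·2000 = 1.257e+04 rad/s.
Step 2 — Component impedances:
  R1: Z = R = 562 Ω
  L: Z = jωL = j·1.257e+04·0.00229 = 0 + j28.78 Ω
  C: Z = 1/(jωC) = -j/(ω·C) = 0 - j657.7 Ω
Step 3 — Parallel branch: L || C = 1/(1/L + 1/C) = 0 + j30.09 Ω.
Step 4 — Series with R1: Z_total = R1 + (L || C) = 562 + j30.09 Ω = 562.8∠3.1° Ω.
Step 5 — Power factor: PF = cos(φ) = Re(Z)/|Z| = 562/562.8 = 0.9986.
Step 6 — Type: Im(Z) = 30.09 ⇒ lagging (phase φ = 3.1°).

PF = 0.9986 (lagging, φ = 3.1°)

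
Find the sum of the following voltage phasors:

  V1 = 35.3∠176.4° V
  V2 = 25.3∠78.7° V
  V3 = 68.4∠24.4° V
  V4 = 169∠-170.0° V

Step 1 — Convert each phasor to rectangular form:
  V1 = 35.3·(cos(176.4°) + j·sin(176.4°)) = -35.23 + j2.217 V
  V2 = 25.3·(cos(78.7°) + j·sin(78.7°)) = 4.957 + j24.81 V
  V3 = 68.4·(cos(24.4°) + j·sin(24.4°)) = 62.29 + j28.26 V
  V4 = 169·(cos(-170.0°) + j·sin(-170.0°)) = -166.4 - j29.35 V
Step 2 — Sum components: V_total = -134.4 + j25.94 V.
Step 3 — Convert to polar: |V_total| = 136.9 V, ∠V_total = 169.1°.

V_total = 136.9∠169.1° V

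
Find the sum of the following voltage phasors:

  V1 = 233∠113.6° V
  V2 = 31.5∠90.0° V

Step 1 — Convert each phasor to rectangular form:
  V1 = 233·(cos(113.6°) + j·sin(113.6°)) = -93.28 + j213.5 V
  V2 = 31.5·(cos(90.0°) + j·sin(90.0°)) = 0 + j31.5 V
Step 2 — Sum components: V_total = -93.28 + j245 V.
Step 3 — Convert to polar: |V_total| = 262.2 V, ∠V_total = 110.8°.

V_total = 262.2∠110.8° V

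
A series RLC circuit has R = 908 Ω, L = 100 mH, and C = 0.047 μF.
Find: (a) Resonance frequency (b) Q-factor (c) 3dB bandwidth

Step 1 — Resonance condition Im(Z)=0 gives ω₀ = 1/√(LC).
Step 2 — ω₀ = 1/√(0.1·4.7e-08) = 1.459e+04 rad/s.
Step 3 — f₀ = ω₀/(2π) = 2322 Hz.
Step 4 — Series Q: Q = ω₀L/R = 1.459e+04·0.1/908 = 1.606.
Step 5 — 3dB bandwidth: Δω = ω₀/Q = 9080 rad/s; BW = Δω/(2π) = 1445 Hz.

(a) f₀ = 2322 Hz  (b) Q = 1.606  (c) BW = 1445 Hz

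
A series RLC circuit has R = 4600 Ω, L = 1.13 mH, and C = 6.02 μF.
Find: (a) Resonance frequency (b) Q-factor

Step 1 — Resonance condition Im(Z)=0 gives ω₀ = 1/√(LC).
Step 2 — ω₀ = 1/√(0.00113·6.02e-06) = 1.212e+04 rad/s.
Step 3 — f₀ = ω₀/(2π) = 1930 Hz.
Step 4 — Series Q: Q = ω₀L/R = 1.212e+04·0.00113/4600 = 0.002978.

(a) f₀ = 1930 Hz  (b) Q = 0.002978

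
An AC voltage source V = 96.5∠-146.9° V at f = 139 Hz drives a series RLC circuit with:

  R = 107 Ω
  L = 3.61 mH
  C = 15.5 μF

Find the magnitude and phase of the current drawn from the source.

Step 1 — Angular frequency: ω = 2π·f = 2π·139 = 873.4 rad/s.
Step 2 — Component impedances:
  R: Z = R = 107 Ω
  L: Z = jωL = j·873.4·0.00361 = 0 + j3.153 Ω
  C: Z = 1/(jωC) = -j/(ω·C) = 0 - j73.87 Ω
Step 3 — Series combination: Z_total = R + L + C = 107 - j70.72 Ω = 128.3∠-33.5° Ω.
Step 4 — Source phasor: V = 96.5∠-146.9° V = -80.84 - j52.7 V.
Step 5 — Ohm's law: I = V / Z_total = (-80.84 - j52.7) / (107 - j70.72) = -0.2993 - j0.6903 A.
Step 6 — Convert to polar: |I| = 0.7524 A, ∠I = -113.4°.

I = 0.7524∠-113.4° A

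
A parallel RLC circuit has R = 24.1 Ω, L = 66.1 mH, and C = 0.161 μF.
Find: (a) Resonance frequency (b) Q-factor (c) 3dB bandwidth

Step 1 — Resonance: ω₀ = 1/√(LC) = 1/√(0.0661·1.61e-07) = 9694 rad/s.
Step 2 — f₀ = ω₀/(2π) = 1543 Hz.
Step 3 — Parallel Q: Q = R/(ω₀L) = 24.1/(9694·0.0661) = 0.03761.
Step 4 — Bandwidth: Δω = ω₀/Q = 2.577e+05 rad/s; BW = Δω/(2π) = 4.102e+04 Hz.

(a) f₀ = 1543 Hz  (b) Q = 0.03761  (c) BW = 4.102e+04 Hz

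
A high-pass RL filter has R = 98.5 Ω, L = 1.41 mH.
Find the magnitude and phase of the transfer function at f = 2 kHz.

Step 1 — Angular frequency: ω = 2π·2000 = 1.257e+04 rad/s.
Step 2 — Transfer function: H(jω) = jωL/(R + jωL).
Step 3 — Numerator jωL = j·17.72; denominator R + jωL = 98.5 + j17.72.
Step 4 — H = 0.03134 + j0.1742.
Step 5 — Magnitude: |H| = 0.177 (-15.0 dB); phase: φ = 79.8°.

|H| = 0.177 (-15.0 dB), φ = 79.8°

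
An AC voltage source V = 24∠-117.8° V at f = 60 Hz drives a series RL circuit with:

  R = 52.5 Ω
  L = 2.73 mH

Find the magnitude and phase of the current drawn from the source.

Step 1 — Angular frequency: ω = 2π·f = 2π·60 = 377 rad/s.
Step 2 — Component impedances:
  R: Z = R = 52.5 Ω
  L: Z = jωL = j·377·0.00273 = 0 + j1.029 Ω
Step 3 — Series combination: Z_total = R + L = 52.5 + j1.029 Ω = 52.51∠1.1° Ω.
Step 4 — Source phasor: V = 24∠-117.8° V = -11.19 - j21.23 V.
Step 5 — Ohm's law: I = V / Z_total = (-11.19 - j21.23) / (52.5 + j1.029) = -0.221 - j0.4 A.
Step 6 — Convert to polar: |I| = 0.4571 A, ∠I = -118.9°.

I = 0.4571∠-118.9° A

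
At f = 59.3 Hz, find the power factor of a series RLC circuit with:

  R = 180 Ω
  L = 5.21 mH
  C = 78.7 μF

Step 1 — Angular frequency: ω = 2π·f = 2π·59.3 = 372.6 rad/s.
Step 2 — Component impedances:
  R: Z = R = 180 Ω
  L: Z = jωL = j·372.6·0.00521 = 0 + j1.941 Ω
  C: Z = 1/(jωC) = -j/(ω·C) = 0 - j34.1 Ω
Step 3 — Series combination: Z_total = R + L + C = 180 - j32.16 Ω = 182.9∠-10.1° Ω.
Step 4 — Power factor: PF = cos(φ) = Re(Z)/|Z| = 180/182.85 = 0.9844.
Step 5 — Type: Im(Z) = -32.16 ⇒ leading (phase φ = -10.1°).

PF = 0.9844 (leading, φ = -10.1°)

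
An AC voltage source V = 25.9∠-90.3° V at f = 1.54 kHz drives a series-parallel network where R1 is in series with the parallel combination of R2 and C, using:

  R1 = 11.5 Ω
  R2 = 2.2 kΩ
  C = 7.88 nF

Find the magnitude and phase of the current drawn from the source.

Step 1 — Angular frequency: ω = 2π·f = 2π·1540 = 9676 rad/s.
Step 2 — Component impedances:
  R1: Z = R = 11.5 Ω
  R2: Z = R = 2200 Ω
  C: Z = 1/(jωC) = -j/(ω·C) = 0 - j1.312e+04 Ω
Step 3 — Parallel branch: R2 || C = 1/(1/R2 + 1/C) = 2140 - j358.9 Ω.
Step 4 — Series with R1: Z_total = R1 + (R2 || C) = 2151 - j358.9 Ω = 2181∠-9.5° Ω.
Step 5 — Source phasor: V = 25.9∠-90.3° V = -0.1356 - j25.9 V.
Step 6 — Ohm's law: I = V / Z_total = (-0.1356 - j25.9) / (2151 - j358.9) = 0.001893 - j0.01172 A.
Step 7 — Convert to polar: |I| = 0.01188 A, ∠I = -80.8°.

I = 0.01188∠-80.8° A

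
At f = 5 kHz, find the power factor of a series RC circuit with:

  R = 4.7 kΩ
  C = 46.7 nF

Step 1 — Angular frequency: ω = 2π·f = 2π·5000 = 3.142e+04 rad/s.
Step 2 — Component impedances:
  R: Z = R = 4700 Ω
  C: Z = 1/(jωC) = -j/(ω·C) = 0 - j681.6 Ω
Step 3 — Series combination: Z_total = R + C = 4700 - j681.6 Ω = 4749∠-8.3° Ω.
Step 4 — Power factor: PF = cos(φ) = Re(Z)/|Z| = 4700/4749.2 = 0.9896.
Step 5 — Type: Im(Z) = -681.6 ⇒ leading (phase φ = -8.3°).

PF = 0.9896 (leading, φ = -8.3°)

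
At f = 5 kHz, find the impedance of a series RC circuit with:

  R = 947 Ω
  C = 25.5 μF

Step 1 — Angular frequency: ω = 2π·f = 2π·5000 = 3.142e+04 rad/s.
Step 2 — Component impedances:
  R: Z = R = 947 Ω
  C: Z = 1/(jωC) = -j/(ω·C) = 0 - j1.248 Ω
Step 3 — Series combination: Z_total = R + C = 947 - j1.248 Ω = 947∠-0.1° Ω.

Z = 947 - j1.248 Ω = 947∠-0.1° Ω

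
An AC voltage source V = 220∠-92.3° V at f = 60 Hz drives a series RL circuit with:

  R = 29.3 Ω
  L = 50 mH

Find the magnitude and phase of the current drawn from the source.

Step 1 — Angular frequency: ω = 2π·f = 2π·60 = 377 rad/s.
Step 2 — Component impedances:
  R: Z = R = 29.3 Ω
  L: Z = jωL = j·377·0.05 = 0 + j18.85 Ω
Step 3 — Series combination: Z_total = R + L = 29.3 + j18.85 Ω = 34.84∠32.8° Ω.
Step 4 — Source phasor: V = 220∠-92.3° V = -8.829 - j219.8 V.
Step 5 — Ohm's law: I = V / Z_total = (-8.829 - j219.8) / (29.3 + j18.85) = -3.627 - j5.169 A.
Step 6 — Convert to polar: |I| = 6.315 A, ∠I = -125.1°.

I = 6.315∠-125.1° A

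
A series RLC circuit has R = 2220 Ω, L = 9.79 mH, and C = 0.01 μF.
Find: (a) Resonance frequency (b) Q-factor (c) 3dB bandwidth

Step 1 — Resonance condition Im(Z)=0 gives ω₀ = 1/√(LC).
Step 2 — ω₀ = 1/√(0.00979·1e-08) = 1.011e+05 rad/s.
Step 3 — f₀ = ω₀/(2π) = 1.609e+04 Hz.
Step 4 — Series Q: Q = ω₀L/R = 1.011e+05·0.00979/2220 = 0.4457.
Step 5 — 3dB bandwidth: Δω = ω₀/Q = 2.268e+05 rad/s; BW = Δω/(2π) = 3.609e+04 Hz.

(a) f₀ = 1.609e+04 Hz  (b) Q = 0.4457  (c) BW = 3.609e+04 Hz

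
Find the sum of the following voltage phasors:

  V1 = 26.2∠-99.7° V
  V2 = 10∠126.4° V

Step 1 — Convert each phasor to rectangular form:
  V1 = 26.2·(cos(-99.7°) + j·sin(-99.7°)) = -4.414 - j25.83 V
  V2 = 10·(cos(126.4°) + j·sin(126.4°)) = -5.934 + j8.049 V
Step 2 — Sum components: V_total = -10.35 - j17.78 V.
Step 3 — Convert to polar: |V_total| = 20.57 V, ∠V_total = -120.2°.

V_total = 20.57∠-120.2° V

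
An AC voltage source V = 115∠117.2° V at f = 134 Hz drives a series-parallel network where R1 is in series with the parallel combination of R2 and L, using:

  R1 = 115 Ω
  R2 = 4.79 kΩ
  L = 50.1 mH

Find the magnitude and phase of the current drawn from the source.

Step 1 — Angular frequency: ω = 2π·f = 2π·134 = 841.9 rad/s.
Step 2 — Component impedances:
  R1: Z = R = 115 Ω
  R2: Z = R = 4790 Ω
  L: Z = jωL = j·841.9·0.0501 = 0 + j42.18 Ω
Step 3 — Parallel branch: R2 || L = 1/(1/R2 + 1/L) = 0.3714 + j42.18 Ω.
Step 4 — Series with R1: Z_total = R1 + (R2 || L) = 115.4 + j42.18 Ω = 122.8∠20.1° Ω.
Step 5 — Source phasor: V = 115∠117.2° V = -52.57 + j102.3 V.
Step 6 — Ohm's law: I = V / Z_total = (-52.57 + j102.3) / (115.4 + j42.18) = -0.116 + j0.929 A.
Step 7 — Convert to polar: |I| = 0.9362 A, ∠I = 97.1°.

I = 0.9362∠97.1° A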